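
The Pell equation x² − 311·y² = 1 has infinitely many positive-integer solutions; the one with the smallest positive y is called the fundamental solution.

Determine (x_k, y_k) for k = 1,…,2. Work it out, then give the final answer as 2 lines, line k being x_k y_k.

√311 = [17; 1,1,1,2,1,…,1,1,34, …], period ℓ=16 (even) → k=15
i=0: a=17 ⇒ p=17, q=1
i=1: a=1 ⇒ p=18, q=1
i=2: a=1 ⇒ p=35, q=2
…
i=5: a=1 ⇒ p=194, q=11
…
i=7: a=3 ⇒ p=4109, q=233
…
i=14: a=1 ⇒ p=10724507, q=608131
i=15: a=1 ⇒ p=16883880, q=957397
(x₁, y₁) = (16883880, 957397);  16883880² − 311·957397² = 1 ✓
(16883880+957397√311)^2 = 570130807708799 + 32329152120720√311

16883880 957397
570130807708799 32329152120720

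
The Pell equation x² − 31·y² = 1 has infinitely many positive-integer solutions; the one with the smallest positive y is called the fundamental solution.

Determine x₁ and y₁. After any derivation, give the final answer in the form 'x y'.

√31 = [5; 1,1,3,5,3,1,1,10, …], period ℓ=8 (even) → k=7
i=0: a=5 ⇒ p=5, q=1
i=1: a=1 ⇒ p=6, q=1
…
i=6: a=1 ⇒ p=863, q=155
i=7: a=1 ⇒ p=1520, q=273
(x₁, y₁) = (1520, 273);  1520² − 31·273² = 1 ✓

1520 273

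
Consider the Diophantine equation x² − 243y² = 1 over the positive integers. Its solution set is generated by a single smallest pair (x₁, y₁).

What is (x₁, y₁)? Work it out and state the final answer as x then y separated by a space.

√243 → a₀=15, period (1,1,2,3,15,3,2,1,1,30); ℓ=10 even so k=9
step 0: (15, 1)  from 15·(1,0) + (0,1)
…
step 2: (31, 2)  from 1·(16,1) + (15,1)
step 3: (78, 5)  from 2·(31,2) + (16,1)
step 4: (265, 17)  from 3·(78,5) + (31,2)
step 5: (4053, 260)  from 15·(265,17) + (78,5)
step 6: (12424, 797)  from 3·(4053,260) + (265,17)
…
step 8: (41325, 2651)  from 1·(28901,1854) + (12424,797)
step 9: (70226, 4505)  from 1·(41325,2651) + (28901,1854)
fundamental: x₁=70226, y₁=4505  (since 4931691076 − 243·20295025 = 1)

70226 4505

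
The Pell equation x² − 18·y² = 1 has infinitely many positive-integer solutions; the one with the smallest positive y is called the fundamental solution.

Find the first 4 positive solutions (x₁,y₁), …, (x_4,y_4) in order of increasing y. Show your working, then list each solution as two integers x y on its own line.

[4; 4,8] for √18; ℓ=2 ⇒ convergent index 1
i=0: a=4 ⇒ p=4, q=1
i=1: a=4 ⇒ p=17, q=4
fundamental: x₁=17, y₁=4  (since 289 − 18·16 = 1)
(17+4√18)^2 = 577 + 136√18
(17+4√18)^3 = 19601 + 4620√18
(17+4√18)^4 = 665857 + 156944√18

17 4
577 136
19601 4620
665857 156944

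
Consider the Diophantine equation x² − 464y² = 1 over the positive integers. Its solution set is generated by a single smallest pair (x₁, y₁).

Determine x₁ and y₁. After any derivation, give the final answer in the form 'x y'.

d=464: √d = [21; 1,1,5,1,1,1,5,1,1,42] (ℓ=10, even), read p_9/q_9
i=0: a=21 ⇒ p=21, q=1
…
i=2: a=1 ⇒ p=43, q=2
i=3: a=5 ⇒ p=237, q=11
…
i=6: a=1 ⇒ p=797, q=37
i=7: a=5 ⇒ p=4502, q=209
i=8: a=1 ⇒ p=5299, q=246
i=9: a=1 ⇒ p=9801, q=455
(x₁, y₁) = (9801, 455);  9801² − 464·455² = 1 ✓

9801 455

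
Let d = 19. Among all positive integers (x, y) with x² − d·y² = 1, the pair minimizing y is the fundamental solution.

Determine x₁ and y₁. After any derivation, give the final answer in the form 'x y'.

d=19: √d = [4; 2,1,3,1,2,8] (ℓ=6, even), read p_5/q_5
step 0: (4, 1)  from 4·(1,0) + (0,1)
step 1: (9, 2)  from 2·(4,1) + (1,0)
step 2: (13, 3)  from 1·(9,2) + (4,1)
step 3: (48, 11)  from 3·(13,3) + (9,2)
step 4: (61, 14)  from 1·(48,11) + (13,3)
step 5: (170, 39)  from 2·(61,14) + (48,11)
fundamental: x₁=170, y₁=39  (since 28900 − 19·1521 = 1)

170 39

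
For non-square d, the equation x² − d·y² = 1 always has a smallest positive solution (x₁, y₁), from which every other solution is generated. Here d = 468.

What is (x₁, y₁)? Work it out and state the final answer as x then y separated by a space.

√468 = [21; 1,1,1,2,1,1,1,42, …], period ℓ=8 (even) → k=7
k=0  a_k=21  p_k/q_k = 21/1
…
k=2  a_k=1  p_k/q_k = 43/2
k=3  a_k=1  p_k/q_k = 65/3
k=4  a_k=2  p_k/q_k = 173/8
k=5  a_k=1  p_k/q_k = 238/11
k=6  a_k=1  p_k/q_k = 411/19
k=7  a_k=1  p_k/q_k = 649/30
(x₁, y₁) = (649, 30);  649² − 468·30² = 1 ✓

649 30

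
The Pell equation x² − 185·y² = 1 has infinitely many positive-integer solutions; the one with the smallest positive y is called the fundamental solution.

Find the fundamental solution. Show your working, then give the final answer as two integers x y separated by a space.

d=185: √d = [13; 1,1,1,1,26] (ℓ=5, odd), read p_9/q_9
k=0  a_k=13  p_k/q_k = 13/1
…
k=5  a_k=26  p_k/q_k = 1809/133
…
k=8  a_k=1  p_k/q_k = 5563/409
k=9  a_k=1  p_k/q_k = 9249/680
→ (9249, 680).  Check: 9249²=85544001, 185·680²=85544000, difference 1.

9249 680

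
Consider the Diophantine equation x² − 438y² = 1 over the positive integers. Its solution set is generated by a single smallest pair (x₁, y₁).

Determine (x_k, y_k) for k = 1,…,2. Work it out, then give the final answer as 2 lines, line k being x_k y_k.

√438 = [20; 1,12,1,40, …], period ℓ=4 (even) → k=3
step 0: (20, 1)  from 20·(1,0) + (0,1)
…
step 2: (272, 13)  from 12·(21,1) + (20,1)
step 3: (293, 14)  from 1·(272,13) + (21,1)
→ (293, 14).  Check: 293²=85849, 438·14²=85848, difference 1.
(x_2, y_2) = (293·293 + 438·14·14, 293·14 + 14·293) = (171697, 8204)

293 14
171697 8204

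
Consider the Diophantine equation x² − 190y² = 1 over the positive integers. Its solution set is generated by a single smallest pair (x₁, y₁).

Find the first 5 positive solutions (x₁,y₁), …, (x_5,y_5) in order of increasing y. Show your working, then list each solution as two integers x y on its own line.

52021 3774
5412368881 392654508
563113683064981 40852560317562
58587473808034384321 4250382080167131096
6095557949372399730460501 442218252343896093172470

√190 → a₀=13, period (1,3,1,1,1,…,3,1,26); ℓ=14 even so k=13
k=0  a_k=13  p_k/q_k = 13/1
…
k=2  a_k=3  p_k/q_k = 55/4
…
k=4  a_k=1  p_k/q_k = 124/9
k=5  a_k=1  p_k/q_k = 193/14
k=6  a_k=2  p_k/q_k = 510/37
…
k=11  a_k=1  p_k/q_k = 11234/815
k=12  a_k=3  p_k/q_k = 40787/2959
k=13  a_k=1  p_k/q_k = 52021/3774
→ (52021, 3774).  Check: 52021²=2706184441, 190·3774²=2706184440, difference 1.
(x_2, y_2) = (52021·52021 + 190·3774·3774, 52021·3774 + 3774·52021) = (5412368881, 392654508)
(x_3, y_3) = (52021·5412368881 + 190·3774·392654508, 52021·392654508 + 3774·5412368881) = (563113683064981, 40852560317562)
(x_4, y_4) = (52021·563113683064981 + 190·3774·40852560317562, 52021·40852560317562 + 3774·563113683064981) = (58587473808034384321, 4250382080167131096)
(x_5, y_5) = (52021·58587473808034384321 + 190·3774·4250382080167131096, 52021·4250382080167131096 + 3774·58587473808034384321) = (6095557949372399730460501, 442218252343896093172470)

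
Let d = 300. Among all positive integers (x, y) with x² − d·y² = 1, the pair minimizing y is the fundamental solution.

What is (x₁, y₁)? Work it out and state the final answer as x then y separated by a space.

1351 78

√300 = [17; 3,8,3,34, …], period ℓ=4 (even) → k=3
i=0: a=17 ⇒ p=17, q=1
…
i=2: a=8 ⇒ p=433, q=25
i=3: a=3 ⇒ p=1351, q=78
→ (1351, 78).  Check: 1351²=1825201, 300·78²=1825200, difference 1.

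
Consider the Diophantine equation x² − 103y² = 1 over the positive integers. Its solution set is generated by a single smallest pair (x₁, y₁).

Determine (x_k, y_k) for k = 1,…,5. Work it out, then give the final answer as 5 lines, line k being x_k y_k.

227528 22419
103537981567 10201900464
47115579739725224 4642436017523565
21440227253936863550977 2112568364380001494176
9756504053220377800313664488 961336909616663523916230291

√103 → a₀=10, period (6,1,2,1,1,9,1,1,2,1,6,20); ℓ=12 even so k=11
step 0: (10, 1)  from 10·(1,0) + (0,1)
step 1: (61, 6)  from 6·(10,1) + (1,0)
…
step 3: (203, 20)  from 2·(71,7) + (61,6)
…
step 5: (477, 47)  from 1·(274,27) + (203,20)
…
step 7: (5044, 497)  from 1·(4567,450) + (477,47)
…
step 10: (33877, 3338)  from 1·(24266,2391) + (9611,947)
step 11: (227528, 22419)  from 6·(33877,3338) + (24266,2391)
(x₁, y₁) = (227528, 22419);  227528² − 103·22419² = 1 ✓
(x_2, y_2) = (227528·227528 + 103·22419·22419, 227528·22419 + 22419·227528) = (103537981567, 10201900464)
(x_3, y_3) = (227528·103537981567 + 103·22419·10201900464, 227528·10201900464 + 22419·103537981567) = (47115579739725224, 4642436017523565)
(x_4, y_4) = (227528·47115579739725224 + 103·22419·4642436017523565, 227528·4642436017523565 + 22419·47115579739725224) = (21440227253936863550977, 2112568364380001494176)
(x_5, y_5) = (227528·21440227253936863550977 + 103·22419·2112568364380001494176, 227528·2112568364380001494176 + 22419·21440227253936863550977) = (9756504053220377800313664488, 961336909616663523916230291)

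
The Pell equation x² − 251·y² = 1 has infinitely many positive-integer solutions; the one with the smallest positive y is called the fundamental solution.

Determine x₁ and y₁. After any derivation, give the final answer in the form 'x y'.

√251 = [15; 1,5,2,1,2,…,5,1,30, …], period ℓ=14 (even) → k=13
step 0: (15, 1)  from 15·(1,0) + (0,1)
…
step 2: (95, 6)  from 5·(16,1) + (15,1)
step 3: (206, 13)  from 2·(95,6) + (16,1)
step 4: (301, 19)  from 1·(206,13) + (95,6)
step 5: (808, 51)  from 2·(301,19) + (206,13)
step 6: (1917, 121)  from 2·(808,51) + (301,19)
…
step 8: (61043, 3853)  from 2·(29563,1866) + (1917,121)
step 9: (151649, 9572)  from 2·(61043,3853) + (29563,1866)
…
step 11: (577033, 36422)  from 2·(212692,13425) + (151649,9572)
step 12: (3097857, 195535)  from 5·(577033,36422) + (212692,13425)
step 13: (3674890, 231957)  from 1·(3097857,195535) + (577033,36422)
fundamental: x₁=3674890, y₁=231957  (since 13504816512100 − 251·53804049849 = 1)

3674890 231957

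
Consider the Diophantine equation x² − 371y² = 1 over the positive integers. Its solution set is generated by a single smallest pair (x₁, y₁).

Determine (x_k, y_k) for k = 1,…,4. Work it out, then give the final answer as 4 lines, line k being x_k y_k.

√371 = [19; 3,1,4,1,3,38, …], period ℓ=6 (even) → k=5
step 0: (19, 1)  from 19·(1,0) + (0,1)
…
step 2: (77, 4)  from 1·(58,3) + (19,1)
step 3: (366, 19)  from 4·(77,4) + (58,3)
step 4: (443, 23)  from 1·(366,19) + (77,4)
step 5: (1695, 88)  from 3·(443,23) + (366,19)
→ (1695, 88).  Check: 1695²=2873025, 371·88²=2873024, difference 1.
(x_2, y_2) = (1695·1695 + 371·88·88, 1695·88 + 88·1695) = (5746049, 298320)
(x_3, y_3) = (1695·5746049 + 371·88·298320, 1695·298320 + 88·5746049) = (19479104415, 1011304712)
(x_4, y_4) = (1695·19479104415 + 371·88·1011304712, 1695·1011304712 + 88·19479104415) = (66034158220801, 3428322675360)

1695 88
5746049 298320
19479104415 1011304712
66034158220801 3428322675360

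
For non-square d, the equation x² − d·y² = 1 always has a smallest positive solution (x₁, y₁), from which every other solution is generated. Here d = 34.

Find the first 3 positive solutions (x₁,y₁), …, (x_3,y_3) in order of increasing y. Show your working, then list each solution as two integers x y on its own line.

d=34: √d = [5; 1,4,1,10] (ℓ=4, even), read p_3/q_3
step 0: (5, 1)  from 5·(1,0) + (0,1)
…
step 2: (29, 5)  from 4·(6,1) + (5,1)
step 3: (35, 6)  from 1·(29,5) + (6,1)
fundamental: x₁=35, y₁=6  (since 1225 − 34·36 = 1)
n=2: (35,6)∘(35,6) = (35·35+34·6·6, 35·6+6·35) = (2449,420)
n=3: (2449,420)∘(35,6) = (35·2449+34·6·420, 35·420+6·2449) = (171395,29394)

35 6
2449 420
171395 29394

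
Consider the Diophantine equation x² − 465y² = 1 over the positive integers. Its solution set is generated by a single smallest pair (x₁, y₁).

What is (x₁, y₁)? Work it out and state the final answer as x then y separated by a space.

√465 → a₀=21, period (1,1,3,2,2,2,3,1,1,42); ℓ=10 even so k=9
step 0: (21, 1)  from 21·(1,0) + (0,1)
…
step 3: (151, 7)  from 3·(43,2) + (22,1)
…
step 5: (841, 39)  from 2·(345,16) + (151,7)
…
step 7: (6922, 321)  from 3·(2027,94) + (841,39)
step 8: (8949, 415)  from 1·(6922,321) + (2027,94)
step 9: (15871, 736)  from 1·(8949,415) + (6922,321)
→ (15871, 736).  Check: 15871²=251888641, 465·736²=251888640, difference 1.

15871 736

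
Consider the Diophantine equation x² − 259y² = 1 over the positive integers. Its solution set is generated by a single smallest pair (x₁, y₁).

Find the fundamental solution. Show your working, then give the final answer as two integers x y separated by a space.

[16; 10,1,2,3,4,3,2,1,10,32] for √259; ℓ=10 ⇒ convergent index 9
step 0: (16, 1)  from 16·(1,0) + (0,1)
…
step 3: (515, 32)  from 2·(177,11) + (161,10)
…
step 6: (23931, 1487)  from 3·(7403,460) + (1722,107)
step 7: (55265, 3434)  from 2·(23931,1487) + (7403,460)
step 8: (79196, 4921)  from 1·(55265,3434) + (23931,1487)
step 9: (847225, 52644)  from 10·(79196,4921) + (55265,3434)
fundamental: x₁=847225, y₁=52644  (since 717790200625 − 259·2771390736 = 1)

847225 52644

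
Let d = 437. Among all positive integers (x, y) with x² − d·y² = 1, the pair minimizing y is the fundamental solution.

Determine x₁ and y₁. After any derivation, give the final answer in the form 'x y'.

4599 220

[20; 1,9,2,9,1,40] for √437; ℓ=6 ⇒ convergent index 5
i=0: a=20 ⇒ p=20, q=1
…
i=4: a=9 ⇒ p=4160, q=199
i=5: a=1 ⇒ p=4599, q=220
fundamental: x₁=4599, y₁=220  (since 21150801 − 437·48400 = 1)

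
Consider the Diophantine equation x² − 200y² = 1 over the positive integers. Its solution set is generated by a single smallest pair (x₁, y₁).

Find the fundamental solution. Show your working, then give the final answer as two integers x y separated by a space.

d=200: √d = [14; 7,28] (ℓ=2, even), read p_1/q_1
i=0: a=14 ⇒ p=14, q=1
i=1: a=7 ⇒ p=99, q=7
(x₁, y₁) = (99, 7);  99² − 200·7² = 1 ✓

99 7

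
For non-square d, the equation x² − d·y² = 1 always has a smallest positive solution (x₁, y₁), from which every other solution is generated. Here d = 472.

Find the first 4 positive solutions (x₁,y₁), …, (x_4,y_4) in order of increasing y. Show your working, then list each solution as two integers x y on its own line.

√472 → a₀=21, period (1,2,1,1,1,…,2,1,42); ℓ=14 even so k=13
a_0=21:  p_0=21·1+0=21,  q_0=21·0+1=1
…
a_3=1:  p_3=1·65+22=87,  q_3=1·3+1=4
…
a_5=1:  p_5=1·152+87=239,  q_5=1·7+4=11
a_6=4:  p_6=4·239+152=1108,  q_6=4·11+7=51
a_7=5:  p_7=5·1108+239=5779,  q_7=5·51+11=266
…
a_9=1:  p_9=1·24224+5779=30003,  q_9=1·1115+266=1381
a_10=1:  p_10=1·30003+24224=54227,  q_10=1·1381+1115=2496
a_11=1:  p_11=1·54227+30003=84230,  q_11=1·2496+1381=3877
a_12=2:  p_12=2·84230+54227=222687,  q_12=2·3877+2496=10250
a_13=1:  p_13=1·222687+84230=306917,  q_13=1·10250+3877=14127
(x₁, y₁) = (306917, 14127);  306917² − 472·14127² = 1 ✓
(306917+14127√472)^2 = 188396089777 + 8671632918√472
(306917+14127√472)^3 = 115643925371868101 + 5322943120573485√472
(306917+14127√472)^4 = 70986173286526887819457 + 3267403467465432958572√472

306917 14127
188396089777 8671632918
115643925371868101 5322943120573485
70986173286526887819457 3267403467465432958572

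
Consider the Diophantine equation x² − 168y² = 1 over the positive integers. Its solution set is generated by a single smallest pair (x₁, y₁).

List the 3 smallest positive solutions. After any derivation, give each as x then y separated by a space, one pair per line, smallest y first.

√168 = [12; 1,24, …], period ℓ=2 (even) → k=1
k=0  a_k=12  p_k/q_k = 12/1
k=1  a_k=1  p_k/q_k = 13/1
(x₁, y₁) = (13, 1);  13² − 168·1² = 1 ✓
n=2: (13,1)∘(13,1) = (13·13+168·1·1, 13·1+1·13) = (337,26)
n=3: (337,26)∘(13,1) = (13·337+168·1·26, 13·26+1·337) = (8749,675)

13 1
337 26
8749 675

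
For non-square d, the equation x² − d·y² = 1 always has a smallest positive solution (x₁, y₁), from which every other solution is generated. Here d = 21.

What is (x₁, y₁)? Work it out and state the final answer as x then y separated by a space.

55 12

√21 → a₀=4, period (1,1,2,1,1,8); ℓ=6 even so k=5
a_0=4:  p_0=4·1+0=4,  q_0=4·0+1=1
…
a_4=1:  p_4=1·23+9=32,  q_4=1·5+2=7
a_5=1:  p_5=1·32+23=55,  q_5=1·7+5=12
(x₁, y₁) = (55, 12);  55² − 21·12² = 1 ✓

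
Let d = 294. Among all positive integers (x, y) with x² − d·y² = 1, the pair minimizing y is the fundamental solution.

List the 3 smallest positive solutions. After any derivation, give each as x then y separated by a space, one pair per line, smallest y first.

√294 = [17; 6,1,4,1,6,34, …], period ℓ=6 (even) → k=5
i=0: a=17 ⇒ p=17, q=1
i=1: a=6 ⇒ p=103, q=6
i=2: a=1 ⇒ p=120, q=7
i=3: a=4 ⇒ p=583, q=34
i=4: a=1 ⇒ p=703, q=41
i=5: a=6 ⇒ p=4801, q=280
→ (4801, 280).  Check: 4801²=23049601, 294·280²=23049600, difference 1.
(4801+280√294)^2 = 46099201 + 2688560√294
(4801+280√294)^3 = 442644523201 + 25815552840√294

4801 280
46099201 2688560
442644523201 25815552840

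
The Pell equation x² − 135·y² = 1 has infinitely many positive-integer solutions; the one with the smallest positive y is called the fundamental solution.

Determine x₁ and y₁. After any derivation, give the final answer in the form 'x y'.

d=135: √d = [11; 1,1,1,1,1,1,1,22] (ℓ=8, even), read p_7/q_7
k=0  a_k=11  p_k/q_k = 11/1
k=1  a_k=1  p_k/q_k = 12/1
k=2  a_k=1  p_k/q_k = 23/2
k=3  a_k=1  p_k/q_k = 35/3
…
k=5  a_k=1  p_k/q_k = 93/8
k=6  a_k=1  p_k/q_k = 151/13
k=7  a_k=1  p_k/q_k = 244/21
→ (244, 21).  Check: 244²=59536, 135·21²=59535, difference 1.

244 21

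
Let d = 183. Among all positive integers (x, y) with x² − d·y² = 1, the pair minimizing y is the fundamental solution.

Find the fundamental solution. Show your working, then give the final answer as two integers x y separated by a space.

√183 = [13; 1,1,8,1,1,26, …], period ℓ=6 (even) → k=5
a_0=13:  p_0=13·1+0=13,  q_0=13·0+1=1
…
a_2=1:  p_2=1·14+13=27,  q_2=1·1+1=2
a_3=8:  p_3=8·27+14=230,  q_3=8·2+1=17
a_4=1:  p_4=1·230+27=257,  q_4=1·17+2=19
a_5=1:  p_5=1·257+230=487,  q_5=1·19+17=36
fundamental: x₁=487, y₁=36  (since 237169 − 183·1296 = 1)

487 36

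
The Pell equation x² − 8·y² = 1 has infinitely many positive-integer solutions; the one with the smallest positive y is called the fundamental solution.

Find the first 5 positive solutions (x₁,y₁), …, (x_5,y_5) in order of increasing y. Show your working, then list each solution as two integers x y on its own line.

3 1
17 6
99 35
577 204
3363 1189

√8 → a₀=2, period (1,4); ℓ=2 even so k=1
i=0: a=2 ⇒ p=2, q=1
i=1: a=1 ⇒ p=3, q=1
→ (3, 1).  Check: 3²=9, 8·1²=8, difference 1.
(3+1√8)^2 = 17 + 6√8
(3+1√8)^3 = 99 + 35√8
(3+1√8)^4 = 577 + 204√8
(3+1√8)^5 = 3363 + 1189√8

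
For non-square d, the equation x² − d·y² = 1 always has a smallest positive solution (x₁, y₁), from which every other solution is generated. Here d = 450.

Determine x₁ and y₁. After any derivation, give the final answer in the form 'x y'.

√450 = [21; 4,1,2,4,2,1,4,42, …], period ℓ=8 (even) → k=7
i=0: a=21 ⇒ p=21, q=1
i=1: a=4 ⇒ p=85, q=4
i=2: a=1 ⇒ p=106, q=5
i=3: a=2 ⇒ p=297, q=14
i=4: a=4 ⇒ p=1294, q=61
i=5: a=2 ⇒ p=2885, q=136
i=6: a=1 ⇒ p=4179, q=197
i=7: a=4 ⇒ p=19601, q=924
→ (19601, 924).  Check: 19601²=384199201, 450·924²=384199200, difference 1.

19601 924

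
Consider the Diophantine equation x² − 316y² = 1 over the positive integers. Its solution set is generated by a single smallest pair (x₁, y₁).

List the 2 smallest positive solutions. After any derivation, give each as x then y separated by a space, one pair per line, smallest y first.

[17; 1,3,2,8,2,3,1,34] for √316; ℓ=8 ⇒ convergent index 7
a_0=17:  p_0=17·1+0=17,  q_0=17·0+1=1
…
a_2=3:  p_2=3·18+17=71,  q_2=3·1+1=4
…
a_4=8:  p_4=8·160+71=1351,  q_4=8·9+4=76
a_5=2:  p_5=2·1351+160=2862,  q_5=2·76+9=161
a_6=3:  p_6=3·2862+1351=9937,  q_6=3·161+76=559
a_7=1:  p_7=1·9937+2862=12799,  q_7=1·559+161=720
→ (12799, 720).  Check: 12799²=163814401, 316·720²=163814400, difference 1.
(12799+720√316)^2 = 327628801 + 18430560√316

12799 720
327628801 18430560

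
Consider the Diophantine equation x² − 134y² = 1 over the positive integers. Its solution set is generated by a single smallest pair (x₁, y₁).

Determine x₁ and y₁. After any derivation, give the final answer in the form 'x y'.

145925 12606

d=134: √d = [11; 1,1,2,1,3,…,1,1,22] (ℓ=14, even), read p_13/q_13
i=0: a=11 ⇒ p=11, q=1
i=1: a=1 ⇒ p=12, q=1
i=2: a=1 ⇒ p=23, q=2
i=3: a=2 ⇒ p=58, q=5
…
i=5: a=3 ⇒ p=301, q=26
i=6: a=1 ⇒ p=382, q=33
i=7: a=10 ⇒ p=4121, q=356
i=8: a=1 ⇒ p=4503, q=389
…
i=10: a=1 ⇒ p=22133, q=1912
i=11: a=2 ⇒ p=61896, q=5347
i=12: a=1 ⇒ p=84029, q=7259
i=13: a=1 ⇒ p=145925, q=12606
→ (145925, 12606).  Check: 145925²=21294105625, 134·12606²=21294105624, difference 1.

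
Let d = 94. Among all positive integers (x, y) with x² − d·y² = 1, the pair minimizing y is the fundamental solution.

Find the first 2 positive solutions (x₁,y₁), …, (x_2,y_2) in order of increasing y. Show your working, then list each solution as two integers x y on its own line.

2143295 221064
9187426914049 947610731760

√94 → a₀=9, period (1,2,3,1,1,…,2,1,18); ℓ=16 even so k=15
k=0  a_k=9  p_k/q_k = 9/1
k=1  a_k=1  p_k/q_k = 10/1
…
k=3  a_k=3  p_k/q_k = 97/10
…
k=5  a_k=1  p_k/q_k = 223/23
…
k=7  a_k=1  p_k/q_k = 1464/151
…
k=11  a_k=1  p_k/q_k = 99455/10258
…
k=14  a_k=2  p_k/q_k = 1490361/153719
k=15  a_k=1  p_k/q_k = 2143295/221064
fundamental: x₁=2143295, y₁=221064  (since 4593713457025 − 94·48869292096 = 1)
(x_2, y_2) = (2143295·2143295 + 94·221064·221064, 2143295·221064 + 221064·2143295) = (9187426914049, 947610731760)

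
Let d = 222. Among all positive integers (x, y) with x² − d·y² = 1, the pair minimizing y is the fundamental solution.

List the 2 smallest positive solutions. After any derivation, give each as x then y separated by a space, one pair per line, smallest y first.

d=222: √d = [14; 1,8,1,28] (ℓ=4, even), read p_3/q_3
step 0: (14, 1)  from 14·(1,0) + (0,1)
…
step 2: (134, 9)  from 8·(15,1) + (14,1)
step 3: (149, 10)  from 1·(134,9) + (15,1)
→ (149, 10).  Check: 149²=22201, 222·10²=22200, difference 1.
k=2:  x_2 = 149·149+222·10·10 = 44401,  y_2 = 149·10+10·149 = 2980

149 10
44401 2980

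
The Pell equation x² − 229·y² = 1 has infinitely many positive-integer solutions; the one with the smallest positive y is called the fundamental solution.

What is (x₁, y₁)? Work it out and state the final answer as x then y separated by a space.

d=229: √d = [15; 7,1,1,7,30] (ℓ=5, odd), read p_9/q_9
i=0: a=15 ⇒ p=15, q=1
i=1: a=7 ⇒ p=106, q=7
…
i=8: a=1 ⇒ p=776325, q=51301
i=9: a=7 ⇒ p=5848201, q=386460
→ (5848201, 386460).  Check: 5848201²=34201454936401, 229·386460²=34201454936400, difference 1.

5848201 386460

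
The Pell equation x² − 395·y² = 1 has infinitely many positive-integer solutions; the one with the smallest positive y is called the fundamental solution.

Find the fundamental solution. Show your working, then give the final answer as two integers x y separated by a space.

159 8

√395 = [19; 1,6,1,38, …], period ℓ=4 (even) → k=3
k=0  a_k=19  p_k/q_k = 19/1
…
k=2  a_k=6  p_k/q_k = 139/7
k=3  a_k=1  p_k/q_k = 159/8
(x₁, y₁) = (159, 8);  159² − 395·8² = 1 ✓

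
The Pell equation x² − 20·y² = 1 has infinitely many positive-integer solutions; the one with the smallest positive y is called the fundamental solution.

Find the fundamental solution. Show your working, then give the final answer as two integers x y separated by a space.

[4; 2,8] for √20; ℓ=2 ⇒ convergent index 1
a_0=4:  p_0=4·1+0=4,  q_0=4·0+1=1
a_1=2:  p_1=2·4+1=9,  q_1=2·1+0=2
→ (9, 2).  Check: 9²=81, 20·2²=80, difference 1.

9 2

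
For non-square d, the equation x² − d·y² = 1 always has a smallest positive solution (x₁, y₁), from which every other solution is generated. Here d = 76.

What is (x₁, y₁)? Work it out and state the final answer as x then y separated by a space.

57799 6630

√76 → a₀=8, period (1,2,1,1,5,4,5,1,1,2,1,16); ℓ=12 even so k=11
k=0  a_k=8  p_k/q_k = 8/1
…
k=2  a_k=2  p_k/q_k = 26/3
k=3  a_k=1  p_k/q_k = 35/4
k=4  a_k=1  p_k/q_k = 61/7
…
k=6  a_k=4  p_k/q_k = 1421/163
…
k=8  a_k=1  p_k/q_k = 8866/1017
…
k=10  a_k=2  p_k/q_k = 41488/4759
k=11  a_k=1  p_k/q_k = 57799/6630
(x₁, y₁) = (57799, 6630);  57799² − 76·6630² = 1 ✓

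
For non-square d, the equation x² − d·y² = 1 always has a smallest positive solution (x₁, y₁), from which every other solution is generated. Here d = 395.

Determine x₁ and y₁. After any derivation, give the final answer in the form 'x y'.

159 8

d=395: √d = [19; 1,6,1,38] (ℓ=4, even), read p_3/q_3
i=0: a=19 ⇒ p=19, q=1
…
i=2: a=6 ⇒ p=139, q=7
i=3: a=1 ⇒ p=159, q=8
fundamental: x₁=159, y₁=8  (since 25281 − 395·64 = 1)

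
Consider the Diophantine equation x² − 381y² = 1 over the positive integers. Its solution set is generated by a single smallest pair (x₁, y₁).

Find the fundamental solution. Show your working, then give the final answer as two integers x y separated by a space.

d=381: √d = [19; 1,1,12,1,1,38] (ℓ=6, even), read p_5/q_5
k=0  a_k=19  p_k/q_k = 19/1
…
k=3  a_k=12  p_k/q_k = 488/25
k=4  a_k=1  p_k/q_k = 527/27
k=5  a_k=1  p_k/q_k = 1015/52
→ (1015, 52).  Check: 1015²=1030225, 381·52²=1030224, difference 1.

1015 52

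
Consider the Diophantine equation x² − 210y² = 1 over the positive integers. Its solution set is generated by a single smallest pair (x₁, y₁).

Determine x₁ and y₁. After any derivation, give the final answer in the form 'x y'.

29 2

√210 = [14; 2,28, …], period ℓ=2 (even) → k=1
a_0=14:  p_0=14·1+0=14,  q_0=14·0+1=1
a_1=2:  p_1=2·14+1=29,  q_1=2·1+0=2
fundamental: x₁=29, y₁=2  (since 841 − 210·4 = 1)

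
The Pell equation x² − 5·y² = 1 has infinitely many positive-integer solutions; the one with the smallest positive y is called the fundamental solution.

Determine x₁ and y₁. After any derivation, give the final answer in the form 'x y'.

√5 = [2; 4, …], period ℓ=1 (odd) → k=1
i=0: a=2 ⇒ p=2, q=1
i=1: a=4 ⇒ p=9, q=4
(x₁, y₁) = (9, 4);  9² − 5·4² = 1 ✓

9 4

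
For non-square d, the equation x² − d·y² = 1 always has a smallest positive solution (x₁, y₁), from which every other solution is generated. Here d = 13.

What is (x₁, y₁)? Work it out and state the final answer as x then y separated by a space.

649 180

√13 → a₀=3, period (1,1,1,1,6); ℓ=5 odd so k=9
i=0: a=3 ⇒ p=3, q=1
i=1: a=1 ⇒ p=4, q=1
…
i=3: a=1 ⇒ p=11, q=3
…
i=5: a=6 ⇒ p=119, q=33
i=6: a=1 ⇒ p=137, q=38
i=7: a=1 ⇒ p=256, q=71
i=8: a=1 ⇒ p=393, q=109
i=9: a=1 ⇒ p=649, q=180
→ (649, 180).  Check: 649²=421201, 13·180²=421200, difference 1.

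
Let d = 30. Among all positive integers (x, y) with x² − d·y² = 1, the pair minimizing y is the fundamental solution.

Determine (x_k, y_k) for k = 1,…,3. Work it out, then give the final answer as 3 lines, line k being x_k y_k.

[5; 2,10] for √30; ℓ=2 ⇒ convergent index 1
k=0  a_k=5  p_k/q_k = 5/1
k=1  a_k=2  p_k/q_k = 11/2
(x₁, y₁) = (11, 2);  11² − 30·2² = 1 ✓
(x_2, y_2) = (11·11 + 30·2·2, 11·2 + 2·11) = (241, 44)
(x_3, y_3) = (11·241 + 30·2·44, 11·44 + 2·241) = (5291, 966)

11 2
241 44
5291 966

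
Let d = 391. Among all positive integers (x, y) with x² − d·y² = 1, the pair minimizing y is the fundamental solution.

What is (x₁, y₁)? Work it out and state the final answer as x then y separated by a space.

√391 = [19; 1,3,2,2,1,…,3,1,38, …], period ℓ=16 (even) → k=15
a_0=19:  p_0=19·1+0=19,  q_0=19·0+1=1
a_1=1:  p_1=1·19+1=20,  q_1=1·1+0=1
a_2=3:  p_2=3·20+19=79,  q_2=3·1+1=4
a_3=2:  p_3=2·79+20=178,  q_3=2·4+1=9
a_4=2:  p_4=2·178+79=435,  q_4=2·9+4=22
a_5=1:  p_5=1·435+178=613,  q_5=1·22+9=31
a_6=1:  p_6=1·613+435=1048,  q_6=1·31+22=53
a_7=2:  p_7=2·1048+613=2709,  q_7=2·53+31=137
a_8=19:  p_8=19·2709+1048=52519,  q_8=19·137+53=2656
…
a_14=3:  p_14=3·1660597+696292=5678083,  q_14=3·83980+35213=287153
a_15=1:  p_15=1·5678083+1660597=7338680,  q_15=1·287153+83980=371133
fundamental: x₁=7338680, y₁=371133  (since 53856224142400 − 391·137739703689 = 1)

7338680 371133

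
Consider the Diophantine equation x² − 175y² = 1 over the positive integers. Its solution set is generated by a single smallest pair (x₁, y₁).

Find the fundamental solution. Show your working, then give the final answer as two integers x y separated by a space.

√175 = [13; 4,2,1,2,4,26, …], period ℓ=6 (even) → k=5
step 0: (13, 1)  from 13·(1,0) + (0,1)
…
step 4: (463, 35)  from 2·(172,13) + (119,9)
step 5: (2024, 153)  from 4·(463,35) + (172,13)
(x₁, y₁) = (2024, 153);  2024² − 175·153² = 1 ✓

2024 153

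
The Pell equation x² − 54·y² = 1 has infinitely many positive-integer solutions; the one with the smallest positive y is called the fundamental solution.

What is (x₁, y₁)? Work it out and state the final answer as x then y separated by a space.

[7; 2,1,6,1,2,14] for √54; ℓ=6 ⇒ convergent index 5
step 0: (7, 1)  from 7·(1,0) + (0,1)
step 1: (15, 2)  from 2·(7,1) + (1,0)
…
step 4: (169, 23)  from 1·(147,20) + (22,3)
step 5: (485, 66)  from 2·(169,23) + (147,20)
fundamental: x₁=485, y₁=66  (since 235225 − 54·4356 = 1)

485 66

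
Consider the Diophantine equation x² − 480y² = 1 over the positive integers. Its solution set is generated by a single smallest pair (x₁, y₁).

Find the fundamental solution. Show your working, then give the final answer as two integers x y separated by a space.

√480 = [21; 1,9,1,42, …], period ℓ=4 (even) → k=3
step 0: (21, 1)  from 21·(1,0) + (0,1)
step 1: (22, 1)  from 1·(21,1) + (1,0)
step 2: (219, 10)  from 9·(22,1) + (21,1)
step 3: (241, 11)  from 1·(219,10) + (22,1)
(x₁, y₁) = (241, 11);  241² − 480·11² = 1 ✓

241 11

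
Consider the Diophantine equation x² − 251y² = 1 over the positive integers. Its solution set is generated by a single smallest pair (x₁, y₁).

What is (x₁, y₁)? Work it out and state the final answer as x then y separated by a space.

√251 → a₀=15, period (1,5,2,1,2,…,5,1,30); ℓ=14 even so k=13
k=0  a_k=15  p_k/q_k = 15/1
k=1  a_k=1  p_k/q_k = 16/1
k=2  a_k=5  p_k/q_k = 95/6
…
k=4  a_k=1  p_k/q_k = 301/19
k=5  a_k=2  p_k/q_k = 808/51
k=6  a_k=2  p_k/q_k = 1917/121
k=7  a_k=15  p_k/q_k = 29563/1866
…
k=9  a_k=2  p_k/q_k = 151649/9572
k=10  a_k=1  p_k/q_k = 212692/13425
k=11  a_k=2  p_k/q_k = 577033/36422
k=12  a_k=5  p_k/q_k = 3097857/195535
k=13  a_k=1  p_k/q_k = 3674890/231957
(x₁, y₁) = (3674890, 231957);  3674890² − 251·231957² = 1 ✓

3674890 231957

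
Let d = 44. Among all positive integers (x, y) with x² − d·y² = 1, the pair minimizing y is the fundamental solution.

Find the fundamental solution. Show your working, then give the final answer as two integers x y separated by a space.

199 30

√44 → a₀=6, period (1,1,1,2,1,1,1,12); ℓ=8 even so k=7
i=0: a=6 ⇒ p=6, q=1
i=1: a=1 ⇒ p=7, q=1
…
i=3: a=1 ⇒ p=20, q=3
…
i=5: a=1 ⇒ p=73, q=11
i=6: a=1 ⇒ p=126, q=19
i=7: a=1 ⇒ p=199, q=30
→ (199, 30).  Check: 199²=39601, 44·30²=39600, difference 1.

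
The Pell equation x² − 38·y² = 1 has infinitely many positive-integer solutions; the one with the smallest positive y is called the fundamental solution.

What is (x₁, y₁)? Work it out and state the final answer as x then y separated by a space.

d=38: √d = [6; 6,12] (ℓ=2, even), read p_1/q_1
step 0: (6, 1)  from 6·(1,0) + (0,1)
step 1: (37, 6)  from 6·(6,1) + (1,0)
fundamental: x₁=37, y₁=6  (since 1369 − 38·36 = 1)

37 6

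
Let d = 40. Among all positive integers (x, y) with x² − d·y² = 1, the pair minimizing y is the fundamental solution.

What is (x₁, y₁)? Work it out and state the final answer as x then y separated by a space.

√40 → a₀=6, period (3,12); ℓ=2 even so k=1
i=0: a=6 ⇒ p=6, q=1
i=1: a=3 ⇒ p=19, q=3
fundamental: x₁=19, y₁=3  (since 361 − 40·9 = 1)

19 3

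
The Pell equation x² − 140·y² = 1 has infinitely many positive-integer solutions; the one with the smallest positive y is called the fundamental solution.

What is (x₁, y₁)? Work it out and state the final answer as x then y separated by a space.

71 6

√140 → a₀=11, period (1,4,1,22); ℓ=4 even so k=3
i=0: a=11 ⇒ p=11, q=1
i=1: a=1 ⇒ p=12, q=1
i=2: a=4 ⇒ p=59, q=5
i=3: a=1 ⇒ p=71, q=6
→ (71, 6).  Check: 71²=5041, 140·6²=5040, difference 1.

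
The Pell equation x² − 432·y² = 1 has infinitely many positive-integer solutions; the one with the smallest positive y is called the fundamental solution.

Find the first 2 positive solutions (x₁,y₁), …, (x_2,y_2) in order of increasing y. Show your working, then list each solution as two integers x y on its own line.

√432 = [20; 1,3,1,1,1,3,1,40, …], period ℓ=8 (even) → k=7
a_0=20:  p_0=20·1+0=20,  q_0=20·0+1=1
a_1=1:  p_1=1·20+1=21,  q_1=1·1+0=1
…
a_5=1:  p_5=1·187+104=291,  q_5=1·9+5=14
a_6=3:  p_6=3·291+187=1060,  q_6=3·14+9=51
a_7=1:  p_7=1·1060+291=1351,  q_7=1·51+14=65
(x₁, y₁) = (1351, 65);  1351² − 432·65² = 1 ✓
(1351+65√432)^2 = 3650401 + 175630√432

1351 65
3650401 175630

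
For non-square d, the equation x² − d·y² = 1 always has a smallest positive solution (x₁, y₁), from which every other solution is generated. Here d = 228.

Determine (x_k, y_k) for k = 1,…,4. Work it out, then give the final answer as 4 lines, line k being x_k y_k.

√228 = [15; 10,30, …], period ℓ=2 (even) → k=1
i=0: a=15 ⇒ p=15, q=1
i=1: a=10 ⇒ p=151, q=10
→ (151, 10).  Check: 151²=22801, 228·10²=22800, difference 1.
k=2:  x_2 = 151·151+228·10·10 = 45601,  y_2 = 151·10+10·151 = 3020
k=3:  x_3 = 151·45601+228·10·3020 = 13771351,  y_3 = 151·3020+10·45601 = 912030
k=4:  x_4 = 151·13771351+228·10·912030 = 4158902401,  y_4 = 151·912030+10·13771351 = 275430040

151 10
45601 3020
13771351 912030
4158902401 275430040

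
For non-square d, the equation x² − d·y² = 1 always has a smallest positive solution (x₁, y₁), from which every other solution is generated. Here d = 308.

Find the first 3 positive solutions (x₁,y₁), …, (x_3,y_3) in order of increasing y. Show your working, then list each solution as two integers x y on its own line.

351 20
246401 14040
172973151 9856060

√308 = [17; 1,1,4,1,1,34, …], period ℓ=6 (even) → k=5
step 0: (17, 1)  from 17·(1,0) + (0,1)
…
step 4: (193, 11)  from 1·(158,9) + (35,2)
step 5: (351, 20)  from 1·(193,11) + (158,9)
(x₁, y₁) = (351, 20);  351² − 308·20² = 1 ✓
k=2:  x_2 = 351·351+308·20·20 = 246401,  y_2 = 351·20+20·351 = 14040
k=3:  x_3 = 351·246401+308·20·14040 = 172973151,  y_3 = 351·14040+20·246401 = 9856060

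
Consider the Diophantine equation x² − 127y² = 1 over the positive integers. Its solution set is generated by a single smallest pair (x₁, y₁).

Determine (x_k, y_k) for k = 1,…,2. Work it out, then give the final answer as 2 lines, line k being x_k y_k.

4730624 419775
44757606858751 3971595379200

[11; 3,1,2,2,7,11,7,2,2,1,3,22] for √127; ℓ=12 ⇒ convergent index 11
a_0=11:  p_0=11·1+0=11,  q_0=11·0+1=1
…
a_3=2:  p_3=2·45+34=124,  q_3=2·4+3=11
a_4=2:  p_4=2·124+45=293,  q_4=2·11+4=26
…
a_7=7:  p_7=7·24218+2175=171701,  q_7=7·2149+193=15236
…
a_10=1:  p_10=1·906941+367620=1274561,  q_10=1·80478+32621=113099
a_11=3:  p_11=3·1274561+906941=4730624,  q_11=3·113099+80478=419775
→ (4730624, 419775).  Check: 4730624²=22378803429376, 127·419775²=22378803429375, difference 1.
(x_2, y_2) = (4730624·4730624 + 127·419775·419775, 4730624·419775 + 419775·4730624) = (44757606858751, 3971595379200)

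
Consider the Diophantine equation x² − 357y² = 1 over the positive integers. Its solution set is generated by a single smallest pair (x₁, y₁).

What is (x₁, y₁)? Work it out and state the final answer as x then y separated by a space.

√357 → a₀=18, period (1,8,2,8,1,36); ℓ=6 even so k=5
step 0: (18, 1)  from 18·(1,0) + (0,1)
…
step 4: (3042, 161)  from 8·(359,19) + (170,9)
step 5: (3401, 180)  from 1·(3042,161) + (359,19)
(x₁, y₁) = (3401, 180);  3401² − 357·180² = 1 ✓

3401 180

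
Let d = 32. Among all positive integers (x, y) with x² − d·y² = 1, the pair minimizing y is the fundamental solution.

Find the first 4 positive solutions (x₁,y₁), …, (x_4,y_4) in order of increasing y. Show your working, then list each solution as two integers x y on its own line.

17 3
577 102
19601 3465
665857 117708

√32 → a₀=5, period (1,1,1,10); ℓ=4 even so k=3
a_0=5:  p_0=5·1+0=5,  q_0=5·0+1=1
…
a_2=1:  p_2=1·6+5=11,  q_2=1·1+1=2
a_3=1:  p_3=1·11+6=17,  q_3=1·2+1=3
(x₁, y₁) = (17, 3);  17² − 32·3² = 1 ✓
n=2: (17,3)∘(17,3) = (17·17+32·3·3, 17·3+3·17) = (577,102)
n=3: (577,102)∘(17,3) = (17·577+32·3·102, 17·102+3·577) = (19601,3465)
n=4: (19601,3465)∘(17,3) = (17·19601+32·3·3465, 17·3465+3·19601) = (665857,117708)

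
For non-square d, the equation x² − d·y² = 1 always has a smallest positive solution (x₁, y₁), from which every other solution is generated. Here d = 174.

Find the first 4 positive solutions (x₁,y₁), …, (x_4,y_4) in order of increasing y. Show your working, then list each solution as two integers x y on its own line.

√174 = [13; 5,4,5,26, …], period ℓ=4 (even) → k=3
step 0: (13, 1)  from 13·(1,0) + (0,1)
step 1: (66, 5)  from 5·(13,1) + (1,0)
step 2: (277, 21)  from 4·(66,5) + (13,1)
step 3: (1451, 110)  from 5·(277,21) + (66,5)
→ (1451, 110).  Check: 1451²=2105401, 174·110²=2105400, difference 1.
(x_2, y_2) = (1451·1451 + 174·110·110, 1451·110 + 110·1451) = (4210801, 319220)
(x_3, y_3) = (1451·4210801 + 174·110·319220, 1451·319220 + 110·4210801) = (12219743051, 926376330)
(x_4, y_4) = (1451·12219743051 + 174·110·926376330, 1451·926376330 + 110·12219743051) = (35461690123201, 2688343790440)

1451 110
4210801 319220
12219743051 926376330
35461690123201 2688343790440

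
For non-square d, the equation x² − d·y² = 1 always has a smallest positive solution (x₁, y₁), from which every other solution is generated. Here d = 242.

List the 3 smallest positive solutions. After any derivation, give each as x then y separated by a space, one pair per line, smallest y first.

19601 1260
768398401 49394520
30122754096401 1936363971780

d=242: √d = [15; 1,1,3,1,14,1,3,1,1,30] (ℓ=10, even), read p_9/q_9
i=0: a=15 ⇒ p=15, q=1
i=1: a=1 ⇒ p=16, q=1
i=2: a=1 ⇒ p=31, q=2
…
i=5: a=14 ⇒ p=2069, q=133
…
i=7: a=3 ⇒ p=8696, q=559
i=8: a=1 ⇒ p=10905, q=701
i=9: a=1 ⇒ p=19601, q=1260
→ (19601, 1260).  Check: 19601²=384199201, 242·1260²=384199200, difference 1.
k=2:  x_2 = 19601·19601+242·1260·1260 = 768398401,  y_2 = 19601·1260+1260·19601 = 49394520
k=3:  x_3 = 19601·768398401+242·1260·49394520 = 30122754096401,  y_3 = 19601·49394520+1260·768398401 = 1936363971780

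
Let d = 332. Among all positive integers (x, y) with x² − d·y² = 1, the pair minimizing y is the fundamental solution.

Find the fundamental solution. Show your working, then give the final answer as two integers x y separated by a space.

d=332: √d = [18; 4,1,1,8,1,1,4,36] (ℓ=8, even), read p_7/q_7
a_0=18:  p_0=18·1+0=18,  q_0=18·0+1=1
…
a_5=1:  p_5=1·1403+164=1567,  q_5=1·77+9=86
a_6=1:  p_6=1·1567+1403=2970,  q_6=1·86+77=163
a_7=4:  p_7=4·2970+1567=13447,  q_7=4·163+86=738
→ (13447, 738).  Check: 13447²=180821809, 332·738²=180821808, difference 1.

13447 738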